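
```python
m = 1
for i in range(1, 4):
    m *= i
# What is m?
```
Trace:
  m=1
  m=1, i=1
  m=2, i=2
  m=6, i=3

Final answer: 6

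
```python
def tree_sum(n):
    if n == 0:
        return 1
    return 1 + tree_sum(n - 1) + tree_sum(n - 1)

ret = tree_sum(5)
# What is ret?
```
Call trace (a repeated sub-call is expanded the first time; later identical calls just restate its return value):
tree_sum(n=5)
  tree_sum(n=4)
    tree_sum(n=3)
      tree_sum(n=2)
        tree_sum(n=1)
          tree_sum(n=0)
          -> return 1
          tree_sum(n=0)
          -> return 1
        -> return 3
        tree_sum(n=1) -> return 3  (same call as traced above)
      -> return 7
      tree_sum(n=2) -> return 7  (same call as traced above)
    -> return 15
    tree_sum(n=3) -> return 15  (same call as traced above)
  -> return 31
  tree_sum(n=4) -> return 31  (same call as traced above)
-> return 63

Final answer: 63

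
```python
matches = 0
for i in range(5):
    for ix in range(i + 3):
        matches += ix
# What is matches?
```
Trace:
  matches=0
  matches=0, i=0, ix=0
  matches=1, i=0, ix=1
  matches=3, i=0, ix=2
  matches=3, i=1, ix=0
  matches=4, i=1, ix=1
  matches=6, i=1, ix=2
  matches=9, i=1, ix=3
  matches=9, i=2, ix=0
  matches=10, i=2, ix=1
  matches=12, i=2, ix=2
  matches=15, i=2, ix=3
  matches=19, i=2, ix=4
  matches=19, i=3, ix=0
  matches=20, i=3, ix=1
  matches=22, i=3, ix=2
  matches=25, i=3, ix=3
  matches=29, i=3, ix=4
  matches=34, i=3, ix=5
  matches=34, i=4, ix=0
  matches=35, i=4, ix=1
  matches=37, i=4, ix=2
  matches=40, i=4, ix=3
  matches=44, i=4, ix=4
  matches=49, i=4, ix=5
  matches=55, i=4, ix=6

Final answer: 55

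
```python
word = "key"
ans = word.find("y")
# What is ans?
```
Trace:
  word='key'
  word='key', ans=2

Final answer: 2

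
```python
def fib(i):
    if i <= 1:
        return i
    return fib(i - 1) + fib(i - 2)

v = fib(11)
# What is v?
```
Call trace (a repeated sub-call is expanded the first time; later identical calls just restate its return value):
fib(i=11)
  fib(i=10)
    fib(i=9)
      fib(i=8)
        fib(i=7)
          fib(i=6)
            fib(i=5)
              fib(i=4)
                fib(i=3)
                  fib(i=2)
                    fib(i=1)
                    -> return 1
                    fib(i=0)
                    -> return 0
                  -> return 1
                  fib(i=1)
                  -> return 1
                -> return 2
                fib(i=2) -> return 1  (same call as traced above)
              -> return 3
              fib(i=3) -> return 2  (same call as traced above)
            -> return 5
            fib(i=4) -> return 3  (same call as traced above)
          -> return 8
          fib(i=5) -> return 5  (same call as traced above)
        -> return 13
        fib(i=6) -> return 8  (same call as traced above)
      -> return 21
      fib(i=7) -> return 13  (same call as traced above)
    -> return 34
    fib(i=8) -> return 21  (same call as traced above)
  -> return 55
  fib(i=9) -> return 34  (same call as traced above)
-> return 89

Final answer: 89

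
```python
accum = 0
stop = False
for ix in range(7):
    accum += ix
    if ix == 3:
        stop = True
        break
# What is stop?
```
Trace:
  accum=0
  accum=0, stop=False
  accum=0, stop=False, ix=0
  accum=1, stop=False, ix=1
  accum=3, stop=False, ix=2
  accum=6, stop=True, ix=3

Final answer: True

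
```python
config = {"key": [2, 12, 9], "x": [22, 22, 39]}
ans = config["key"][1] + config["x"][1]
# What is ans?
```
Trace:
  config={'key': [2, 12, 9], 'x': [22, 22, 39]}
  config={'key': [2, 12, 9], 'x': [22, 22, 39]}, ans=34

Final answer: 34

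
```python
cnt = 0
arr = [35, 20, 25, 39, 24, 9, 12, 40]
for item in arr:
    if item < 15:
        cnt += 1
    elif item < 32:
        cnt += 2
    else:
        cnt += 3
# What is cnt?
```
Trace:
  cnt=0
  cnt=3, item=35
  cnt=5, item=20
  cnt=7, item=25
  cnt=10, item=39
  cnt=12, item=24
  cnt=13, item=9
  cnt=14, item=12
  cnt=17, item=40

Final answer: 17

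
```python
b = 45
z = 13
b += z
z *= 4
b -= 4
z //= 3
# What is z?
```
Trace:
  b=45
  b=45, z=13
  b=58, z=13
  b=58, z=52
  b=54, z=52
  b=54, z=17

Final answer: 17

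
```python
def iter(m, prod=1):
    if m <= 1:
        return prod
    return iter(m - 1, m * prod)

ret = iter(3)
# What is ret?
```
Call trace:
iter(m=3, prod=1)
  iter(m=2, prod=3)
    iter(m=1, prod=6)
    -> return 6
  -> return 6
-> return 6

Final answer: 6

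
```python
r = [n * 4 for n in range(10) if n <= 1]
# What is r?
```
Trace:
  n=0
  n=1
  n=2
  n=3
  n=4
  n=5
  n=6
  n=7
  n=8
  n=9
  r=[0, 4]

Final answer: [0, 4]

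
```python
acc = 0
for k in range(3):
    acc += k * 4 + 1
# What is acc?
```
Trace:
  acc=0
  acc=1, k=0
  acc=6, k=1
  acc=15, k=2

Final answer: 15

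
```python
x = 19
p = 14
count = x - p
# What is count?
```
Trace:
  x=19
  x=19, p=14
  x=19, p=14, count=5

Final answer: 5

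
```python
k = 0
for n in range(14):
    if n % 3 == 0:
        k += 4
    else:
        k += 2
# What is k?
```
Trace:
  k=0
  k=4, n=0
  k=6, n=1
  k=8, n=2
  k=12, n=3
  k=14, n=4
  k=16, n=5
  k=20, n=6
  k=22, n=7
  k=24, n=8
  k=28, n=9
  k=30, n=10
  k=32, n=11
  k=36, n=12
  k=38, n=13

Final answer: 38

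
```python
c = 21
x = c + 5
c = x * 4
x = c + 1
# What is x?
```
Trace:
  c=21
  c=21, x=26
  c=104, x=26
  c=104, x=105

Final answer: 105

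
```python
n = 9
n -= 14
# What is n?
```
Trace:
  n=9
  n=-5

Final answer: -5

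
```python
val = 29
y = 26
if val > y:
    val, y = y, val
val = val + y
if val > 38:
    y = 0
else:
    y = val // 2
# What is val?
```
Trace:
  val=29
  val=29, y=26
  val=26, y=29
  val=55, y=29
  val=55, y=0

Final answer: 55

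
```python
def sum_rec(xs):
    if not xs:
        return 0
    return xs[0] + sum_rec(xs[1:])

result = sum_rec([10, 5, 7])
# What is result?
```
Call trace:
sum_rec(xs=[10, 5, 7])
  sum_rec(xs=[5, 7])
    sum_rec(xs=[7])
      sum_rec(xs=[])
      -> return 0
    -> return 7
  -> return 12
-> return 22

Final answer: 22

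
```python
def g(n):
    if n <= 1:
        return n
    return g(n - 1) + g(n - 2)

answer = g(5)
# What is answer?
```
Call trace (a repeated sub-call is expanded the first time; later identical calls just restate its return value):
g(n=5)
  g(n=4)
    g(n=3)
      g(n=2)
        g(n=1)
        -> return 1
        g(n=0)
        -> return 0
      -> return 1
      g(n=1)
      -> return 1
    -> return 2
    g(n=2) -> return 1  (same call as traced above)
  -> return 3
  g(n=3) -> return 2  (same call as traced above)
-> return 5

Final answer: 5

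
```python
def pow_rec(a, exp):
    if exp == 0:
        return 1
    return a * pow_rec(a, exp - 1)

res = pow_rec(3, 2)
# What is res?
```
Call trace:
pow_rec(a=3, exp=2)
  pow_rec(a=3, exp=1)
    pow_rec(a=3, exp=0)
    -> return 1
  -> return 3
-> return 9

Final answer: 9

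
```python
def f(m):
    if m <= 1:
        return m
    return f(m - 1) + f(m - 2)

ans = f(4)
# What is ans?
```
Call trace (a repeated sub-call is expanded the first time; later identical calls just restate its return value):
f(m=4)
  f(m=3)
    f(m=2)
      f(m=1)
      -> return 1
      f(m=0)
      -> return 0
    -> return 1
    f(m=1)
    -> return 1
  -> return 2
  f(m=2) -> return 1  (same call as traced above)
-> return 3

Final answer: 3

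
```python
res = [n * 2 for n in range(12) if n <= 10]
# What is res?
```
Trace:
  n=0
  n=1
  n=2
  n=3
  n=4
  n=5
  n=6
  n=7
  n=8
  n=9
  n=10
  n=11
  res=[0, 2, 4, 6, 8, 10, 12, 14, 16, 18, 20]

Final answer: [0, 2, 4, 6, 8, 10, 12, 14, 16, 18, 20]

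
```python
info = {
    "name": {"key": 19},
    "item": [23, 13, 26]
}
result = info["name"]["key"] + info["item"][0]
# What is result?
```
Trace:
  info={'name': {'key': 19}, 'item': [23, 13, 26]}
  info={'name': {'key': 19}, 'item': [23, 13, 26]}, result=42

Final answer: 42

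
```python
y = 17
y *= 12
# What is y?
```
Trace:
  y=17
  y=204

Final answer: 204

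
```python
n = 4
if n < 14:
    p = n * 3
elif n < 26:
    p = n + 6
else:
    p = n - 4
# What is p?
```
Trace:
  n=4
  n=4, p=12

Final answer: 12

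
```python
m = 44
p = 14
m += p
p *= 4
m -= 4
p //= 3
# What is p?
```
Trace:
  m=44
  m=44, p=14
  m=58, p=14
  m=58, p=56
  m=54, p=56
  m=54, p=18

Final answer: 18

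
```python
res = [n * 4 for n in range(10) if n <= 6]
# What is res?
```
Trace:
  n=0
  n=1
  n=2
  n=3
  n=4
  n=5
  n=6
  n=7
  n=8
  n=9
  res=[0, 4, 8, 12, 16, 20, 24]

Final answer: [0, 4, 8, 12, 16, 20, 24]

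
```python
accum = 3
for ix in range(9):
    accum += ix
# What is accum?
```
Trace:
  accum=3
  accum=3, ix=0
  accum=4, ix=1
  accum=6, ix=2
  accum=9, ix=3
  accum=13, ix=4
  accum=18, ix=5
  accum=24, ix=6
  accum=31, ix=7
  accum=39, ix=8

Final answer: 39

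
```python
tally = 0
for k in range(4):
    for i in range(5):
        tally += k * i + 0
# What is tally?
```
Trace:
  tally=0
  tally=0, k=0, i=0
  tally=0, k=0, i=1
  tally=0, k=0, i=2
  tally=0, k=0, i=3
  tally=0, k=0, i=4
  tally=0, k=1, i=0
  tally=1, k=1, i=1
  tally=3, k=1, i=2
  tally=6, k=1, i=3
  tally=10, k=1, i=4
  tally=10, k=2, i=0
  tally=12, k=2, i=1
  tally=16, k=2, i=2
  tally=22, k=2, i=3
  tally=30, k=2, i=4
  tally=30, k=3, i=0
  tally=33, k=3, i=1
  tally=39, k=3, i=2
  tally=48, k=3, i=3
  tally=60, k=3, i=4

Final answer: 60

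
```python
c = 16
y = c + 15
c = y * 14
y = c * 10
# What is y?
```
Trace:
  c=16
  c=16, y=31
  c=434, y=31
  c=434, y=4340

Final answer: 4340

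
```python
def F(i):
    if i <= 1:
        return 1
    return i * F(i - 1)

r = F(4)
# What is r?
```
Call trace:
F(i=4)
  F(i=3)
    F(i=2)
      F(i=1)
      -> return 1
    -> return 2
  -> return 6
-> return 24

Final answer: 24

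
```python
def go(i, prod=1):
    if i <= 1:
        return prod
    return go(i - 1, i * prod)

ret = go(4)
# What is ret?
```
Call trace:
go(i=4, prod=1)
  go(i=3, prod=4)
    go(i=2, prod=12)
      go(i=1, prod=24)
      -> return 24
    -> return 24
  -> return 24
-> return 24

Final answer: 24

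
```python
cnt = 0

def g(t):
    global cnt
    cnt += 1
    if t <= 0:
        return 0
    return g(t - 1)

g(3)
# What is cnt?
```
Call trace:
g(t=3)
  g(t=2)
    g(t=1)
      g(t=0)
      -> return 0
    -> return 0
  -> return 0
-> return 0

cnt is incremented once per call. g is entered once for each t = 3, 2, 1, 0 (the t <= 0 call returns without recursing), i.e. 3 + 1 calls.
cnt = 4

Final answer: 4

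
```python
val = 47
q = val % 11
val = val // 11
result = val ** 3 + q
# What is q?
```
Trace:
  val=47
  val=47, q=3
  val=4, q=3
  val=4, q=3, result=67

Final answer: 3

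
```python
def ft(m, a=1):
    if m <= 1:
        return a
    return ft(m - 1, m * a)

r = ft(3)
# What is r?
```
Call trace:
ft(m=3, a=1)
  ft(m=2, a=3)
    ft(m=1, a=6)
    -> return 6
  -> return 6
-> return 6

Final answer: 6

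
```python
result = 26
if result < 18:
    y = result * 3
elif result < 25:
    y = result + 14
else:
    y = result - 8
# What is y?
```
Trace:
  result=26
  result=26, y=18

Final answer: 18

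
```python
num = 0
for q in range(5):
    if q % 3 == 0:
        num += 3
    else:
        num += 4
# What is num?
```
Trace:
  num=0
  num=3, q=0
  num=7, q=1
  num=11, q=2
  num=14, q=3
  num=18, q=4

Final answer: 18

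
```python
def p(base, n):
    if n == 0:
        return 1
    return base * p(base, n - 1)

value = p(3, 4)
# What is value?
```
Call trace:
p(base=3, n=4)
  p(base=3, n=3)
    p(base=3, n=2)
      p(base=3, n=1)
        p(base=3, n=0)
        -> return 1
      -> return 3
    -> return 9
  -> return 27
-> return 81

Final answer: 81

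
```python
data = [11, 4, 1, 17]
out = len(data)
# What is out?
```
Trace:
  data=[11, 4, 1, 17]
  data=[11, 4, 1, 17], out=4

Final answer: 4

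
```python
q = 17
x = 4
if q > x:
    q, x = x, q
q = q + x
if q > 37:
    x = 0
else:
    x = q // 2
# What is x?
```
Trace:
  q=17
  q=17, x=4
  q=4, x=17
  q=21, x=17
  q=21, x=10

Final answer: 10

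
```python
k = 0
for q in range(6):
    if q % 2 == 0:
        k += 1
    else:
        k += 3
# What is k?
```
Trace:
  k=0
  k=1, q=0
  k=4, q=1
  k=5, q=2
  k=8, q=3
  k=9, q=4
  k=12, q=5

Final answer: 12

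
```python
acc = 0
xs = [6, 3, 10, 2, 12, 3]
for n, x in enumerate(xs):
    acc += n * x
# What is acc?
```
Trace:
  acc=0
  acc=0, n=0, x=6
  acc=3, n=1, x=3
  acc=23, n=2, x=10
  acc=29, n=3, x=2
  acc=77, n=4, x=12
  acc=92, n=5, x=3

Final answer: 92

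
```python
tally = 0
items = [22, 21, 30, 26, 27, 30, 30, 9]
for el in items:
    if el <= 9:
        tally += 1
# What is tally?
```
Trace:
  tally=0
  tally=0, el=22
  tally=0, el=21
  tally=0, el=30
  tally=0, el=26
  tally=0, el=27
  tally=0, el=30
  tally=0, el=30
  tally=1, el=9

Final answer: 1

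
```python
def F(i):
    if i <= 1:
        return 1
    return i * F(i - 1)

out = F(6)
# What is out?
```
Call trace:
F(i=6)
  F(i=5)
    F(i=4)
      F(i=3)
        F(i=2)
          F(i=1)
          -> return 1
        -> return 2
      -> return 6
    -> return 24
  -> return 120
-> return 720

Final answer: 720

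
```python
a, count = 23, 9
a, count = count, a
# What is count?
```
Trace:
  a=23, count=9
  a=9, count=23

Final answer: 23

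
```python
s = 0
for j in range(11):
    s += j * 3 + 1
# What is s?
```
Trace:
  s=0
  s=1, j=0
  s=5, j=1
  s=12, j=2
  s=22, j=3
  s=35, j=4
  s=51, j=5
  s=70, j=6
  s=92, j=7
  s=117, j=8
  s=145, j=9
  s=176, j=10

Final answer: 176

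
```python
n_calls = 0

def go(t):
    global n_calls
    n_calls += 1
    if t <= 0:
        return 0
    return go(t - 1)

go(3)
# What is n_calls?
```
Call trace:
go(t=3)
  go(t=2)
    go(t=1)
      go(t=0)
      -> return 0
    -> return 0
  -> return 0
-> return 0

n_calls is incremented once per call. go is entered once for each t = 3, 2, 1, 0 (the t <= 0 call returns without recursing), i.e. 3 + 1 calls.
n_calls = 4

Final answer: 4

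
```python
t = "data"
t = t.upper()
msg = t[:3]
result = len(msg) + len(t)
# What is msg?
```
Trace:
  t='data'
  t='DATA'
  t='DATA', msg='DAT'
  t='DATA', msg='DAT', result=7

Final answer: 'DAT'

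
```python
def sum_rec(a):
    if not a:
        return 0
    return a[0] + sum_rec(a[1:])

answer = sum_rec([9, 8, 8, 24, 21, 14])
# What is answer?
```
Call trace:
sum_rec(a=[9, 8, 8, 24, 21, 14])
  sum_rec(a=[8, 8, 24, 21, 14])
    sum_rec(a=[8, 24, 21, 14])
      sum_rec(a=[24, 21, 14])
        sum_rec(a=[21, 14])
          sum_rec(a=[14])
            sum_rec(a=[])
            -> return 0
          -> return 14
        -> return 35
      -> return 59
    -> return 67
  -> return 75
-> return 84

Final answer: 84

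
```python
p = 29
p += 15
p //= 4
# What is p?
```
Trace:
  p=29
  p=44
  p=11

Final answer: 11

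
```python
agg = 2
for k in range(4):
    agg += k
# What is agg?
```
Trace:
  agg=2
  agg=2, k=0
  agg=3, k=1
  agg=5, k=2
  agg=8, k=3

Final answer: 8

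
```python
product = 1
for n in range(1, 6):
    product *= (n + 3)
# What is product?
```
Trace:
  product=1
  product=4, n=1
  product=20, n=2
  product=120, n=3
  product=840, n=4
  product=6720, n=5

Final answer: 6720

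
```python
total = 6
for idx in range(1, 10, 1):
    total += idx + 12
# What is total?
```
Trace:
  total=6
  total=19, idx=1
  total=33, idx=2
  total=48, idx=3
  total=64, idx=4
  total=81, idx=5
  total=99, idx=6
  total=118, idx=7
  total=138, idx=8
  total=159, idx=9

Final answer: 159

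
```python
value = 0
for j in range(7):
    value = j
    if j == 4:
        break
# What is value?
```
Trace:
  value=0
  value=0, j=0
  value=1, j=1
  value=2, j=2
  value=3, j=3
  value=4, j=4

Final answer: 4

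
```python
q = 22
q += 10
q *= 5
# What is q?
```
Trace:
  q=22
  q=32
  q=160

Final answer: 160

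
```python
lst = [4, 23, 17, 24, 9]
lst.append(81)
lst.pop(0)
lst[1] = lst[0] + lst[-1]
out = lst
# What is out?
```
Trace:
  lst=[4, 23, 17, 24, 9]
  lst=[4, 23, 17, 24, 9, 81]
  lst=[23, 17, 24, 9, 81]
  lst=[23, 104, 24, 9, 81]
  lst=[23, 104, 24, 9, 81], out=[23, 104, 24, 9, 81]

Final answer: [23, 104, 24, 9, 81]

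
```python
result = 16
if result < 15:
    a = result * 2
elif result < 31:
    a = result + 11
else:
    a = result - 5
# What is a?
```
Trace:
  result=16
  result=16, a=27

Final answer: 27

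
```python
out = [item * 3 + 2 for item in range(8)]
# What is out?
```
Trace:
  item=0
  item=1
  item=2
  item=3
  item=4
  item=5
  item=6
  item=7
  out=[2, 5, 8, 11, 14, 17, 20, 23]

Final answer: [2, 5, 8, 11, 14, 17, 20, 23]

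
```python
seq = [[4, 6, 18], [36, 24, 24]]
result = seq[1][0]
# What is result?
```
Trace:
  seq=[[4, 6, 18], [36, 24, 24]]
  seq=[[4, 6, 18], [36, 24, 24]], result=36

Final answer: 36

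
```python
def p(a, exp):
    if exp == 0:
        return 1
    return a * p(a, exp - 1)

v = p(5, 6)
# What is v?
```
Call trace:
p(a=5, exp=6)
  p(a=5, exp=5)
    p(a=5, exp=4)
      p(a=5, exp=3)
        p(a=5, exp=2)
          p(a=5, exp=1)
            p(a=5, exp=0)
            -> return 1
          -> return 5
        -> return 25
      -> return 125
    -> return 625
  -> return 3125
-> return 15625

Final answer: 15625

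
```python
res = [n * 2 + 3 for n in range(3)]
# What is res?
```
Trace:
  n=0
  n=1
  n=2
  res=[3, 5, 7]

Final answer: [3, 5, 7]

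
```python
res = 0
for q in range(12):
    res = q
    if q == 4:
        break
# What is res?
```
Trace:
  res=0
  res=0, q=0
  res=1, q=1
  res=2, q=2
  res=3, q=3
  res=4, q=4

Final answer: 4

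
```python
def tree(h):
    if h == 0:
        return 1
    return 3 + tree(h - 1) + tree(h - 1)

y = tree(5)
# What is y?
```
Call trace (a repeated sub-call is expanded the first time; later identical calls just restate its return value):
tree(h=5)
  tree(h=4)
    tree(h=3)
      tree(h=2)
        tree(h=1)
          tree(h=0)
          -> return 1
          tree(h=0)
          -> return 1
        -> return 5
        tree(h=1) -> return 5  (same call as traced above)
      -> return 13
      tree(h=2) -> return 13  (same call as traced above)
    -> return 29
    tree(h=3) -> return 29  (same call as traced above)
  -> return 61
  tree(h=4) -> return 61  (same call as traced above)
-> return 125

Final answer: 125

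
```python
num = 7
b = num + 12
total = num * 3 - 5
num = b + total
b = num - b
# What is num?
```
Trace:
  num=7
  num=7, b=19
  num=7, b=19, total=16
  num=35, b=19, total=16
  num=35, b=16, total=16

Final answer: 35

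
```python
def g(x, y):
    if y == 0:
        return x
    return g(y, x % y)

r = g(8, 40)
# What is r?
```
Call trace:
g(x=8, y=40)
  g(x=40, y=8)
    g(x=8, y=0)
    -> return 8
  -> return 8
-> return 8

Final answer: 8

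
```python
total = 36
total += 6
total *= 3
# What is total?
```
Trace:
  total=36
  total=42
  total=126

Final answer: 126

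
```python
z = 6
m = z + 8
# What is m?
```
Trace:
  z=6
  z=6, m=14

Final answer: 14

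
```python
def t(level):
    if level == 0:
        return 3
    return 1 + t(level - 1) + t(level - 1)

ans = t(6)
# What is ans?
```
Call trace (a repeated sub-call is expanded the first time; later identical calls just restate its return value):
t(level=6)
  t(level=5)
    t(level=4)
      t(level=3)
        t(level=2)
          t(level=1)
            t(level=0)
            -> return 3
            t(level=0)
            -> return 3
          -> return 7
          t(level=1) -> return 7  (same call as traced above)
        -> return 15
        t(level=2) -> return 15  (same call as traced above)
      -> return 31
      t(level=3) -> return 31  (same call as traced above)
    -> return 63
    t(level=4) -> return 63  (same call as traced above)
  -> return 127
  t(level=5) -> return 127  (same call as traced above)
-> return 255

Final answer: 255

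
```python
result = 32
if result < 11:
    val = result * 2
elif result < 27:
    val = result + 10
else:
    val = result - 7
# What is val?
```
Trace:
  result=32
  result=32, val=25

Final answer: 25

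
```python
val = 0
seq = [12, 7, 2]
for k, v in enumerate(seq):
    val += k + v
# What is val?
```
Trace:
  val=0
  val=12, k=0, v=12
  val=20, k=1, v=7
  val=24, k=2, v=2

Final answer: 24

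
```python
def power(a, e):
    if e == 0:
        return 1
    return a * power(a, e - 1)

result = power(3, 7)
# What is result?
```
Call trace:
power(a=3, e=7)
  power(a=3, e=6)
    power(a=3, e=5)
      power(a=3, e=4)
        power(a=3, e=3)
          power(a=3, e=2)
            power(a=3, e=1)
              power(a=3, e=0)
              -> return 1
            -> return 3
          -> return 9
        -> return 27
      -> return 81
    -> return 243
  -> return 729
-> return 2187

Final answer: 2187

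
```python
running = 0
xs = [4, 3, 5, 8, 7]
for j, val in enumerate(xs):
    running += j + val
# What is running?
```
Trace:
  running=0
  running=4, j=0, val=4
  running=8, j=1, val=3
  running=15, j=2, val=5
  running=26, j=3, val=8
  running=37, j=4, val=7

Final answer: 37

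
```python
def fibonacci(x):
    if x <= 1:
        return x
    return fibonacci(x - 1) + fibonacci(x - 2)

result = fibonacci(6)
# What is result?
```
Call trace (a repeated sub-call is expanded the first time; later identical calls just restate its return value):
fibonacci(x=6)
  fibonacci(x=5)
    fibonacci(x=4)
      fibonacci(x=3)
        fibonacci(x=2)
          fibonacci(x=1)
          -> return 1
          fibonacci(x=0)
          -> return 0
        -> return 1
        fibonacci(x=1)
        -> return 1
      -> return 2
      fibonacci(x=2) -> return 1  (same call as traced above)
    -> return 3
    fibonacci(x=3) -> return 2  (same call as traced above)
  -> return 5
  fibonacci(x=4) -> return 3  (same call as traced above)
-> return 8

Final answer: 8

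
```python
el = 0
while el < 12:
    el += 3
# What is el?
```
Trace:
  el=0
  el=3
  el=6
  el=9
  el=12

Final answer: 12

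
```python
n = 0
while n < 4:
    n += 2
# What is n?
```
Trace:
  n=0
  n=2
  n=4

Final answer: 4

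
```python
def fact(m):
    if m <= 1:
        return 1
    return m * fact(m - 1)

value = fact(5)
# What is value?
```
Call trace:
fact(m=5)
  fact(m=4)
    fact(m=3)
      fact(m=2)
        fact(m=1)
        -> return 1
      -> return 2
    -> return 6
  -> return 24
-> return 120

Final answer: 120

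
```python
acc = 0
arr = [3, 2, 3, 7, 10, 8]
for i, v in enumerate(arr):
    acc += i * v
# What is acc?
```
Trace:
  acc=0
  acc=0, i=0, v=3
  acc=2, i=1, v=2
  acc=8, i=2, v=3
  acc=29, i=3, v=7
  acc=69, i=4, v=10
  acc=109, i=5, v=8

Final answer: 109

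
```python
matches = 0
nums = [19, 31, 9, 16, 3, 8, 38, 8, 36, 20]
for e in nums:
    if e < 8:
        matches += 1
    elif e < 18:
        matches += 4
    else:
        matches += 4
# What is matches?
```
Trace:
  matches=0
  matches=4, e=19
  matches=8, e=31
  matches=12, e=9
  matches=16, e=16
  matches=17, e=3
  matches=21, e=8
  matches=25, e=38
  matches=29, e=8
  matches=33, e=36
  matches=37, e=20

Final answer: 37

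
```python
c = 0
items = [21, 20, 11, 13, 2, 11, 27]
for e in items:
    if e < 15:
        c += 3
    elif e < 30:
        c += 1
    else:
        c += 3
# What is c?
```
Trace:
  c=0
  c=1, e=21
  c=2, e=20
  c=5, e=11
  c=8, e=13
  c=11, e=2
  c=14, e=11
  c=15, e=27

Final answer: 15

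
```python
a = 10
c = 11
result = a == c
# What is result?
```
Trace:
  a=10
  a=10, c=11
  a=10, c=11, result=False

Final answer: False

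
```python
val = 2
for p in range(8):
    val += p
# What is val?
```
Trace:
  val=2
  val=2, p=0
  val=3, p=1
  val=5, p=2
  val=8, p=3
  val=12, p=4
  val=17, p=5
  val=23, p=6
  val=30, p=7

Final answer: 30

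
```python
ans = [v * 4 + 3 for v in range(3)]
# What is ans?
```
Trace:
  v=0
  v=1
  v=2
  ans=[3, 7, 11]

Final answer: [3, 7, 11]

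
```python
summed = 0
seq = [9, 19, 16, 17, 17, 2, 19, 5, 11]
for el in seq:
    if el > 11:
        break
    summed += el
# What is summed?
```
Trace:
  summed=0
  summed=9, el=9
  summed=9, el=19

Final answer: 9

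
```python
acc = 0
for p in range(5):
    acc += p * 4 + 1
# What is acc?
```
Trace:
  acc=0
  acc=1, p=0
  acc=6, p=1
  acc=15, p=2
  acc=28, p=3
  acc=45, p=4

Final answer: 45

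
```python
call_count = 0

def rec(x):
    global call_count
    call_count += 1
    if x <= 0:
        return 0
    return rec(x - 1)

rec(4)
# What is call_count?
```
Call trace:
rec(x=4)
  rec(x=3)
    rec(x=2)
      rec(x=1)
        rec(x=0)
        -> return 0
      -> return 0
    -> return 0
  -> return 0
-> return 0

call_count is incremented once per call. rec is entered once for each x = 4, 3, 2, 1, 0 (the x <= 0 call returns without recursing), i.e. 4 + 1 calls.
call_count = 5

Final answer: 5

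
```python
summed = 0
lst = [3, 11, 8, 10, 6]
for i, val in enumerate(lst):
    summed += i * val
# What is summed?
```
Trace:
  summed=0
  summed=0, i=0, val=3
  summed=11, i=1, val=11
  summed=27, i=2, val=8
  summed=57, i=3, val=10
  summed=81, i=4, val=6

Final answer: 81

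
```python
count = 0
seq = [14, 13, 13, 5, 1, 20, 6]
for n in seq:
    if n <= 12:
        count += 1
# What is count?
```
Trace:
  count=0
  count=0, n=14
  count=0, n=13
  count=0, n=13
  count=1, n=5
  count=2, n=1
  count=2, n=20
  count=3, n=6

Final answer: 3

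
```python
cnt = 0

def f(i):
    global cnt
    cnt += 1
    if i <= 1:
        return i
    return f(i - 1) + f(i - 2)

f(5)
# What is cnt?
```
Call trace (a repeated sub-call is expanded the first time; later identical calls just restate its return value):
f(i=5)
  f(i=4)
    f(i=3)
      f(i=2)
        f(i=1)
        -> return 1
        f(i=0)
        -> return 0
      -> return 1
      f(i=1)
      -> return 1
    -> return 2
    f(i=2) -> return 1  (same call as traced above)
  -> return 3
  f(i=3) -> return 2  (same call as traced above)
-> return 5

cnt is incremented once per call, so count the calls in each subtree. Let C(i) = number of calls made by f(i).
C(0) = C(1) = 1 (base case, no recursion); C(i) = 1 + C(i - 1) + C(i - 2) otherwise.
C(2) = 1 + C(1) + C(0) = 1 + 1 + 1 = 3
C(3) = 1 + C(2) + C(1) = 1 + 3 + 1 = 5
C(4) = 1 + C(3) + C(2) = 1 + 5 + 3 = 9
C(5) = 1 + C(4) + C(3) = 1 + 9 + 5 = 15
cnt = C(5) = 15

Final answer: 15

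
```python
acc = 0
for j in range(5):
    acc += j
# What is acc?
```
Trace:
  acc=0
  acc=0, j=0
  acc=1, j=1
  acc=3, j=2
  acc=6, j=3
  acc=10, j=4

Final answer: 10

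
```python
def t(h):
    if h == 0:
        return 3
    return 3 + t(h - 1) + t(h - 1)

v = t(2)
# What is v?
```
Call trace (a repeated sub-call is expanded the first time; later identical calls just restate its return value):
t(h=2)
  t(h=1)
    t(h=0)
    -> return 3
    t(h=0)
    -> return 3
  -> return 9
  t(h=1) -> return 9  (same call as traced above)
-> return 21

Final answer: 21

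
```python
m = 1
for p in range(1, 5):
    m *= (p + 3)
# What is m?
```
Trace:
  m=1
  m=4, p=1
  m=20, p=2
  m=120, p=3
  m=840, p=4

Final answer: 840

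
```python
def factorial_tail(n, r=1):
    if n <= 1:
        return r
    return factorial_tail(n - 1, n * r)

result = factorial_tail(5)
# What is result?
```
Call trace:
factorial_tail(n=5, r=1)
  factorial_tail(n=4, r=5)
    factorial_tail(n=3, r=20)
      factorial_tail(n=2, r=60)
        factorial_tail(n=1, r=120)
        -> return 120
      -> return 120
    -> return 120
  -> return 120
-> return 120

Final answer: 120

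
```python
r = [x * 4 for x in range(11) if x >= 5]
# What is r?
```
Trace:
  x=0
  x=1
  x=2
  x=3
  x=4
  x=5
  x=6
  x=7
  x=8
  x=9
  x=10
  r=[20, 24, 28, 32, 36, 40]

Final answer: [20, 24, 28, 32, 36, 40]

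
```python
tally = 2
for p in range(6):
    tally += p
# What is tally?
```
Trace:
  tally=2
  tally=2, p=0
  tally=3, p=1
  tally=5, p=2
  tally=8, p=3
  tally=12, p=4
  tally=17, p=5

Final answer: 17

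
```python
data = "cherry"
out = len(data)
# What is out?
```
Trace:
  data='cherry'
  data='cherry', out=6

Final answer: 6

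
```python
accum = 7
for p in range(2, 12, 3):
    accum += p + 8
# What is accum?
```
Trace:
  accum=7
  accum=17, p=2
  accum=30, p=5
  accum=46, p=8
  accum=65, p=11

Final answer: 65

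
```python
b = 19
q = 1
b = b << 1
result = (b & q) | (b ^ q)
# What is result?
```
Trace:
  b=19
  b=19, q=1
  b=38, q=1
  b=38, q=1, result=39

Final answer: 39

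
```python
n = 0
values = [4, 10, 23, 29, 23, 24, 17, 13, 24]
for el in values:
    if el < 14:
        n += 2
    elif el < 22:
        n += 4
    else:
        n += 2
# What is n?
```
Trace:
  n=0
  n=2, el=4
  n=4, el=10
  n=6, el=23
  n=8, el=29
  n=10, el=23
  n=12, el=24
  n=16, el=17
  n=18, el=13
  n=20, el=24

Final answer: 20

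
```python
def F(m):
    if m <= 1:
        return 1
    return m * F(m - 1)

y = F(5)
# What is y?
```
Call trace:
F(m=5)
  F(m=4)
    F(m=3)
      F(m=2)
        F(m=1)
        -> return 1
      -> return 2
    -> return 6
  -> return 24
-> return 120

Final answer: 120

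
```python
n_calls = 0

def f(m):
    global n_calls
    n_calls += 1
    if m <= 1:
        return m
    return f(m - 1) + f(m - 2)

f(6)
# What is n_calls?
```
Call trace (a repeated sub-call is expanded the first time; later identical calls just restate its return value):
f(m=6)
  f(m=5)
    f(m=4)
      f(m=3)
        f(m=2)
          f(m=1)
          -> return 1
          f(m=0)
          -> return 0
        -> return 1
        f(m=1)
        -> return 1
      -> return 2
      f(m=2) -> return 1  (same call as traced above)
    -> return 3
    f(m=3) -> return 2  (same call as traced above)
  -> return 5
  f(m=4) -> return 3  (same call as traced above)
-> return 8

n_calls is incremented once per call, so count the calls in each subtree. Let C(m) = number of calls made by f(m).
C(0) = C(1) = 1 (base case, no recursion); C(m) = 1 + C(m - 1) + C(m - 2) otherwise.
C(2) = 1 + C(1) + C(0) = 1 + 1 + 1 = 3
C(3) = 1 + C(2) + C(1) = 1 + 3 + 1 = 5
C(4) = 1 + C(3) + C(2) = 1 + 5 + 3 = 9
C(5) = 1 + C(4) + C(3) = 1 + 9 + 5 = 15
C(6) = 1 + C(5) + C(4) = 1 + 15 + 9 = 25
n_calls = C(6) = 25

Final answer: 25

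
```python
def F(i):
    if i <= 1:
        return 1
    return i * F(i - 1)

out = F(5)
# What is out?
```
Call trace:
F(i=5)
  F(i=4)
    F(i=3)
      F(i=2)
        F(i=1)
        -> return 1
      -> return 2
    -> return 6
  -> return 24
-> return 120

Final answer: 120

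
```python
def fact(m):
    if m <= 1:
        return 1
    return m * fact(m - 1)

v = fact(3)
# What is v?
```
Call trace:
fact(m=3)
  fact(m=2)
    fact(m=1)
    -> return 1
  -> return 2
-> return 6

Final answer: 6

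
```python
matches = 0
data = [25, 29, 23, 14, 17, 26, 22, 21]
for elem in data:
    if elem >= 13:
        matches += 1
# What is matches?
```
Trace:
  matches=0
  matches=1, elem=25
  matches=2, elem=29
  matches=3, elem=23
  matches=4, elem=14
  matches=5, elem=17
  matches=6, elem=26
  matches=7, elem=22
  matches=8, elem=21

Final answer: 8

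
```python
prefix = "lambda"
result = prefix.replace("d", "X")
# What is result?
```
Trace:
  prefix='lambda'
  prefix='lambda', result='lambXa'

Final answer: 'lambXa'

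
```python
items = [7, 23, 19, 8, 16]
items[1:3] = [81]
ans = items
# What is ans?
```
Trace:
  items=[7, 23, 19, 8, 16]
  items=[7, 81, 8, 16]
  items=[7, 81, 8, 16], ans=[7, 81, 8, 16]

Final answer: [7, 81, 8, 16]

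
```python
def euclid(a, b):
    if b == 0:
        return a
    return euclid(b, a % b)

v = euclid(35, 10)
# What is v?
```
Call trace:
euclid(a=35, b=10)
  euclid(a=10, b=5)
    euclid(a=5, b=0)
    -> return 5
  -> return 5
-> return 5

Final answer: 5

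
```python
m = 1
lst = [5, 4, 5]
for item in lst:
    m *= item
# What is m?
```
Trace:
  m=1
  m=5, item=5
  m=20, item=4
  m=100, item=5

Final answer: 100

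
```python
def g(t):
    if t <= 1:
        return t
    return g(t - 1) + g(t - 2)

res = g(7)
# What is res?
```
Call trace (a repeated sub-call is expanded the first time; later identical calls just restate its return value):
g(t=7)
  g(t=6)
    g(t=5)
      g(t=4)
        g(t=3)
          g(t=2)
            g(t=1)
            -> return 1
            g(t=0)
            -> return 0
          -> return 1
          g(t=1)
          -> return 1
        -> return 2
        g(t=2) -> return 1  (same call as traced above)
      -> return 3
      g(t=3) -> return 2  (same call as traced above)
    -> return 5
    g(t=4) -> return 3  (same call as traced above)
  -> return 8
  g(t=5) -> return 5  (same call as traced above)
-> return 13

Final answer: 13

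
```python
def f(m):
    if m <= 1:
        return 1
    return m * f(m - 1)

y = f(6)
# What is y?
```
Call trace:
f(m=6)
  f(m=5)
    f(m=4)
      f(m=3)
        f(m=2)
          f(m=1)
          -> return 1
        -> return 2
      -> return 6
    -> return 24
  -> return 120
-> return 720

Final answer: 720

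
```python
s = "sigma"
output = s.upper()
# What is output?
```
Trace:
  s='sigma'
  s='sigma', output='SIGMA'

Final answer: 'SIGMA'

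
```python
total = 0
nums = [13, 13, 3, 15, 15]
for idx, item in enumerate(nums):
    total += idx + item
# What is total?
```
Trace:
  total=0
  total=13, idx=0, item=13
  total=27, idx=1, item=13
  total=32, idx=2, item=3
  total=50, idx=3, item=15
  total=69, idx=4, item=15

Final answer: 69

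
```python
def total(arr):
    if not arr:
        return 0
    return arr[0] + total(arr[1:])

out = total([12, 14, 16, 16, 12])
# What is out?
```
Call trace:
total(arr=[12, 14, 16, 16, 12])
  total(arr=[14, 16, 16, 12])
    total(arr=[16, 16, 12])
      total(arr=[16, 12])
        total(arr=[12])
          total(arr=[])
          -> return 0
        -> return 12
      -> return 28
    -> return 44
  -> return 58
-> return 70

Final answer: 70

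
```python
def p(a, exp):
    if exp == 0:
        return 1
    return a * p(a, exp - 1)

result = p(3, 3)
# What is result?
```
Call trace:
p(a=3, exp=3)
  p(a=3, exp=2)
    p(a=3, exp=1)
      p(a=3, exp=0)
      -> return 1
    -> return 3
  -> return 9
-> return 27

Final answer: 27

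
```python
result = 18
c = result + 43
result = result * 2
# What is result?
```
Trace:
  result=18
  result=18, c=61
  result=36, c=61

Final answer: 36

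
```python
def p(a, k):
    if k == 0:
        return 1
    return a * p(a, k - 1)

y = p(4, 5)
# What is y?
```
Call trace:
p(a=4, k=5)
  p(a=4, k=4)
    p(a=4, k=3)
      p(a=4, k=2)
        p(a=4, k=1)
          p(a=4, k=0)
          -> return 1
        -> return 4
      -> return 16
    -> return 64
  -> return 256
-> return 1024

Final answer: 1024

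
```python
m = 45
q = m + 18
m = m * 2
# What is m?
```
Trace:
  m=45
  m=45, q=63
  m=90, q=63

Final answer: 90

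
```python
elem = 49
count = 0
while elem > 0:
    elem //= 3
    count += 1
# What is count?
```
Trace:
  elem=49
  elem=49, count=0
  elem=16, count=1
  elem=5, count=2
  elem=1, count=3
  elem=0, count=4

Final answer: 4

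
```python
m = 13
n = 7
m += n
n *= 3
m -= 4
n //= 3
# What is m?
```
Trace:
  m=13
  m=13, n=7
  m=20, n=7
  m=20, n=21
  m=16, n=21
  m=16, n=7

Final answer: 16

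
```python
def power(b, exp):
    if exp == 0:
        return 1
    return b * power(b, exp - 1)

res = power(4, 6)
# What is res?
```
Call trace:
power(b=4, exp=6)
  power(b=4, exp=5)
    power(b=4, exp=4)
      power(b=4, exp=3)
        power(b=4, exp=2)
          power(b=4, exp=1)
            power(b=4, exp=0)
            -> return 1
          -> return 4
        -> return 16
      -> return 64
    -> return 256
  -> return 1024
-> return 4096

Final answer: 4096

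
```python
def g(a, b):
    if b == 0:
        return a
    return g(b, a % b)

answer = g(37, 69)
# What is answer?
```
Call trace:
g(a=37, b=69)
  g(a=69, b=37)
    g(a=37, b=32)
      g(a=32, b=5)
        g(a=5, b=2)
          g(a=2, b=1)
            g(a=1, b=0)
            -> return 1
          -> return 1
        -> return 1
      -> return 1
    -> return 1
  -> return 1
-> return 1

Final answer: 1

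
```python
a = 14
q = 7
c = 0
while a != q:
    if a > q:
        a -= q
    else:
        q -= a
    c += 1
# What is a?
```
Trace:
  a=14
  a=14, q=7
  a=14, q=7, c=0
  a=7, q=7, c=1

Final answer: 7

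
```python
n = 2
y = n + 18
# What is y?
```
Trace:
  n=2
  n=2, y=20

Final answer: 20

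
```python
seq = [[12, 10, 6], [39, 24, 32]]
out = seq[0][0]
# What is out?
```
Trace:
  seq=[[12, 10, 6], [39, 24, 32]]
  seq=[[12, 10, 6], [39, 24, 32]], out=12

Final answer: 12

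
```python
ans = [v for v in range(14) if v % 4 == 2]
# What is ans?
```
Trace:
  v=0
  v=1
  v=2
  v=3
  v=4
  v=5
  v=6
  v=7
  v=8
  v=9
  v=10
  v=11
  v=12
  v=13
  ans=[2, 6, 10]

Final answer: [2, 6, 10]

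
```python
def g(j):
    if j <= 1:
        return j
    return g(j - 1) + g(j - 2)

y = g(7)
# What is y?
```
Call trace (a repeated sub-call is expanded the first time; later identical calls just restate its return value):
g(j=7)
  g(j=6)
    g(j=5)
      g(j=4)
        g(j=3)
          g(j=2)
            g(j=1)
            -> return 1
            g(j=0)
            -> return 0
          -> return 1
          g(j=1)
          -> return 1
        -> return 2
        g(j=2) -> return 1  (same call as traced above)
      -> return 3
      g(j=3) -> return 2  (same call as traced above)
    -> return 5
    g(j=4) -> return 3  (same call as traced above)
  -> return 8
  g(j=5) -> return 5  (same call as traced above)
-> return 13

Final answer: 13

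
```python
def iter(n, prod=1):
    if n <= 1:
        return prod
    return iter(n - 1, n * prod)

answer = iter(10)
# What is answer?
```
Call trace:
iter(n=10, prod=1)
  iter(n=9, prod=10)
    iter(n=8, prod=90)
      iter(n=7, prod=720)
        iter(n=6, prod=5040)
          iter(n=5, prod=30240)
            iter(n=4, prod=151200)
              iter(n=3, prod=604800)
                iter(n=2, prod=1814400)
                  iter(n=1, prod=3628800)
                  -> return 3628800
                -> return 3628800
              -> return 3628800
            -> return 3628800
          -> return 3628800
        -> return 3628800
      -> return 3628800
    -> return 3628800
  -> return 3628800
-> return 3628800

Final answer: 3628800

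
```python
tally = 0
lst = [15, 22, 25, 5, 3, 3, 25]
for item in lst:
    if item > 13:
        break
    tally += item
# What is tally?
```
Trace:
  tally=0
  tally=0, item=15

Final answer: 0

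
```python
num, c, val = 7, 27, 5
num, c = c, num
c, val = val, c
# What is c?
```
Trace:
  num=7, c=27, val=5
  num=27, c=7, val=5
  num=27, c=5, val=7

Final answer: 5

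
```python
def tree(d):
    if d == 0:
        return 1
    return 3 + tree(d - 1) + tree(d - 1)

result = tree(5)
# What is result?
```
Call trace (a repeated sub-call is expanded the first time; later identical calls just restate its return value):
tree(d=5)
  tree(d=4)
    tree(d=3)
      tree(d=2)
        tree(d=1)
          tree(d=0)
          -> return 1
          tree(d=0)
          -> return 1
        -> return 5
        tree(d=1) -> return 5  (same call as traced above)
      -> return 13
      tree(d=2) -> return 13  (same call as traced above)
    -> return 29
    tree(d=3) -> return 29  (same call as traced above)
  -> return 61
  tree(d=4) -> return 61  (same call as traced above)
-> return 125

Final answer: 125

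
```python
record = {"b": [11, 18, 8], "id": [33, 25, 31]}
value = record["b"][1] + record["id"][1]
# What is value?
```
Trace:
  record={'b': [11, 18, 8], 'id': [33, 25, 31]}
  record={'b': [11, 18, 8], 'id': [33, 25, 31]}, value=43

Final answer: 43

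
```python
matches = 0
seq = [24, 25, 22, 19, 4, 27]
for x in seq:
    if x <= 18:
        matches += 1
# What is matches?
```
Trace:
  matches=0
  matches=0, x=24
  matches=0, x=25
  matches=0, x=22
  matches=0, x=19
  matches=1, x=4
  matches=1, x=27

Final answer: 1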